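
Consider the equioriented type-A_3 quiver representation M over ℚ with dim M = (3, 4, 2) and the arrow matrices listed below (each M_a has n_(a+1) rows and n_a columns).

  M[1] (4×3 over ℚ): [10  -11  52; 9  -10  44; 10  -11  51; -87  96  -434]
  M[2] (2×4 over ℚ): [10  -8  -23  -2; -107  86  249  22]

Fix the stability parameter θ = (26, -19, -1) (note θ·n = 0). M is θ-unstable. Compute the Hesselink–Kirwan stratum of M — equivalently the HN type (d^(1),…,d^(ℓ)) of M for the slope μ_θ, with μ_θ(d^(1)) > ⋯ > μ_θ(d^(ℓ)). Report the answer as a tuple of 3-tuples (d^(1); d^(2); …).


Interval decomposition of M: I[1,2], I[1,3]^2, I[2,2].
HN type (ℓ=3): μ^(1)=7/2; μ^(2)=2; μ^(3)=-19

((1, 1, 0); (2, 2, 2); (0, 1, 0))


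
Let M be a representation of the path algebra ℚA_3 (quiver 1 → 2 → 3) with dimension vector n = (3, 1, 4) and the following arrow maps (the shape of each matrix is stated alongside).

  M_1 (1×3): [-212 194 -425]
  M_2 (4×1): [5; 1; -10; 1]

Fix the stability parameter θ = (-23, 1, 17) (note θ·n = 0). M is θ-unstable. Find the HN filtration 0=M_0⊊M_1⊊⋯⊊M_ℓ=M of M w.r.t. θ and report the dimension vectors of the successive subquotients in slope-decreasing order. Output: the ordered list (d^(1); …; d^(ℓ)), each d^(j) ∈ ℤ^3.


Barcode: M ≅ I[1,1]^2, I[1,3], I[3,3]^3. HN layers by μ_θ (3 steps, strictly decreasing):
  μ^(1)=17; μ^(2)=1; μ^(3)=-23

((0, 0, 4); (0, 1, 0); (3, 0, 0))


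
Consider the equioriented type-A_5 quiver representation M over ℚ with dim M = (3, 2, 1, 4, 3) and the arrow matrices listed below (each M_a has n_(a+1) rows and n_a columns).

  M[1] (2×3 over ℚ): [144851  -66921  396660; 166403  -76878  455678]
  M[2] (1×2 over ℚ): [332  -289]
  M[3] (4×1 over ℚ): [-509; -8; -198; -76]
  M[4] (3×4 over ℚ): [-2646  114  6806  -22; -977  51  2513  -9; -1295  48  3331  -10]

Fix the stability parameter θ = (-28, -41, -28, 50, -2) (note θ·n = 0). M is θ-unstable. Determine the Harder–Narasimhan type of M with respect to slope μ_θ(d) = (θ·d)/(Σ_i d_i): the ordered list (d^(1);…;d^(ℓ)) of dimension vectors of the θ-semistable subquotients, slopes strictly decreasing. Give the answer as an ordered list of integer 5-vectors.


Via rank(M_{q-1}∘⋯∘M_p): M ≅ I[1,1], I[1,2], I[1,5], I[4,4]^2, I[4,5], I[5,5].
μ_θ-semistable layers: μ^(1)=50; μ^(2)=24; μ^(3)=-2; μ^(4)=-28; μ^(5)=-69/2

((0, 0, 0, 2, 0); (0, 0, 0, 2, 2); (0, 0, 0, 0, 1); (1, 0, 1, 0, 0); (2, 2, 0, 0, 0))


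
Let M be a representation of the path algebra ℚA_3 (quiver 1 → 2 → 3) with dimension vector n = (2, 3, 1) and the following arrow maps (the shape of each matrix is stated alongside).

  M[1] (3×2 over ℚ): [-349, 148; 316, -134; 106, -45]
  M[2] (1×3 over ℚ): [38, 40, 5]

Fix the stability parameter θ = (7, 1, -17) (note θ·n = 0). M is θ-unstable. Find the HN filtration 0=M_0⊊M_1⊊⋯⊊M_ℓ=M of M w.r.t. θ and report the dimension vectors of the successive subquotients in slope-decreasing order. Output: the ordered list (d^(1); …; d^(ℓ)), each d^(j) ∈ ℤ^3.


Interval decomposition of M: I[1,2], I[1,3], I[2,2].
HN type (ℓ=3): μ^(1)=4; μ^(2)=1; μ^(3)=-3

((1, 1, 0); (0, 1, 0); (1, 1, 1))


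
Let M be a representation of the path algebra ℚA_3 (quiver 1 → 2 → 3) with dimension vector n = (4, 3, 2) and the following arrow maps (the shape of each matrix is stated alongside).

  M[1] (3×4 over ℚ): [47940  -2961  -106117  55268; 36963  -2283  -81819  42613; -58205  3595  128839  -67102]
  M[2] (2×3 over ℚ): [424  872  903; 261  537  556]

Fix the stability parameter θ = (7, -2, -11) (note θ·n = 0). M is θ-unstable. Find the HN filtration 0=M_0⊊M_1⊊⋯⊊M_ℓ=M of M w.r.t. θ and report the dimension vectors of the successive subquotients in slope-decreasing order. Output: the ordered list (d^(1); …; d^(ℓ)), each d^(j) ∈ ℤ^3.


Barcode: M ≅ I[1,1], I[1,2], I[1,3]^2. HN layers by μ_θ (3 steps, strictly decreasing):
  μ^(1)=7; μ^(2)=5/2; μ^(3)=-2

((1, 0, 0); (1, 1, 0); (2, 2, 2))


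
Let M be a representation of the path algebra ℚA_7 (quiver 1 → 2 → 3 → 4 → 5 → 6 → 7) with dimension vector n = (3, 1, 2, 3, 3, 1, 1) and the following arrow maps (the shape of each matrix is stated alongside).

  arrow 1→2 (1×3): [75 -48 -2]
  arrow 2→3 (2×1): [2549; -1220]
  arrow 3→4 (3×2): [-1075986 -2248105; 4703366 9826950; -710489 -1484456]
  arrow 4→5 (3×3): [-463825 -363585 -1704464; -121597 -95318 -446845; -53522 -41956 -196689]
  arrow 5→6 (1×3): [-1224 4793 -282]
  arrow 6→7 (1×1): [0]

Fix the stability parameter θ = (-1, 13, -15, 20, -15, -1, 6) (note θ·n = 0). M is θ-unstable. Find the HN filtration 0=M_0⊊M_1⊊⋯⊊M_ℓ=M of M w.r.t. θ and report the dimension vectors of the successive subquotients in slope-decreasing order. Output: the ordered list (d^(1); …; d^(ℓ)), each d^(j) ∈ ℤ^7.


Interval decomposition of M: I[1,1]^2, I[1,6], I[3,5], I[4,5], I[7,7].
HN type (ℓ=5): μ^(1)=6; μ^(2)=5/2; μ^(3)=4/3; μ^(4)=-1; μ^(5)=-15

((0, 0, 0, 0, 0, 0, 1); (0, 0, 0, 2, 2, 0, 0); (0, 0, 0, 1, 1, 1, 0); (3, 1, 1, 0, 0, 0, 0); (0, 0, 1, 0, 0, 0, 0))


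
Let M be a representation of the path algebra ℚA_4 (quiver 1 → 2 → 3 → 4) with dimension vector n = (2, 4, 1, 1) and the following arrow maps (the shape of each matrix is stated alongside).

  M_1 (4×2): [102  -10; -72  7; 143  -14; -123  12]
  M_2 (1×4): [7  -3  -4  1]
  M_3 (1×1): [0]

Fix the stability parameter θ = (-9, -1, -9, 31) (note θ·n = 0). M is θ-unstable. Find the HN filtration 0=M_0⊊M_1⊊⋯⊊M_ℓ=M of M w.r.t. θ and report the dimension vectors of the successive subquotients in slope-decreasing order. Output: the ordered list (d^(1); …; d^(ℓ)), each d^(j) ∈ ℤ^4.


Via rank(M_{q-1}∘⋯∘M_p): M ≅ I[1,2], I[1,3], I[2,2]^2, I[4,4].
μ_θ-semistable layers: μ^(1)=31; μ^(2)=-1; μ^(3)=-5; μ^(4)=-9

((0, 0, 0, 1); (0, 3, 0, 0); (0, 1, 1, 0); (2, 0, 0, 0))


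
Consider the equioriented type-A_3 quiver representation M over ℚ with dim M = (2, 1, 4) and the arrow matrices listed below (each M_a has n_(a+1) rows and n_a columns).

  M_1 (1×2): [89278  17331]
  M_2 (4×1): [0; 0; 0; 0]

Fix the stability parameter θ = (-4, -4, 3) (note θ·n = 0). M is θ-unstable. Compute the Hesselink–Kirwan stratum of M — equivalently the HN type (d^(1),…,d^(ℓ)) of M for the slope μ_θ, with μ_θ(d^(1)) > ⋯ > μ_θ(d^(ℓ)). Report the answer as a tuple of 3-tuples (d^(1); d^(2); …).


Via rank(M_{q-1}∘⋯∘M_p): M ≅ I[1,1], I[1,2], I[3,3]^4.
μ_θ-semistable layers: μ^(1)=3; μ^(2)=-4

((0, 0, 4); (2, 1, 0))


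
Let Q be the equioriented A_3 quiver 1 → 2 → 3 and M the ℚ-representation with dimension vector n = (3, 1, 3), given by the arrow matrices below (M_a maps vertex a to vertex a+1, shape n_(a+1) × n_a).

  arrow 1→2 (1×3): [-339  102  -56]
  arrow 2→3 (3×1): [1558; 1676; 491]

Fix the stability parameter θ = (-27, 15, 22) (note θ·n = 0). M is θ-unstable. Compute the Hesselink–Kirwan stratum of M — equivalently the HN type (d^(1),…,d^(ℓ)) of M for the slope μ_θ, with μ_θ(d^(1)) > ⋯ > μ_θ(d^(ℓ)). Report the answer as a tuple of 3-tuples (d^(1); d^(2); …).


Via rank(M_{q-1}∘⋯∘M_p): M ≅ I[1,1]^2, I[1,3], I[3,3]^2.
μ_θ-semistable layers: μ^(1)=22; μ^(2)=15; μ^(3)=-27

((0, 0, 3); (0, 1, 0); (3, 0, 0))


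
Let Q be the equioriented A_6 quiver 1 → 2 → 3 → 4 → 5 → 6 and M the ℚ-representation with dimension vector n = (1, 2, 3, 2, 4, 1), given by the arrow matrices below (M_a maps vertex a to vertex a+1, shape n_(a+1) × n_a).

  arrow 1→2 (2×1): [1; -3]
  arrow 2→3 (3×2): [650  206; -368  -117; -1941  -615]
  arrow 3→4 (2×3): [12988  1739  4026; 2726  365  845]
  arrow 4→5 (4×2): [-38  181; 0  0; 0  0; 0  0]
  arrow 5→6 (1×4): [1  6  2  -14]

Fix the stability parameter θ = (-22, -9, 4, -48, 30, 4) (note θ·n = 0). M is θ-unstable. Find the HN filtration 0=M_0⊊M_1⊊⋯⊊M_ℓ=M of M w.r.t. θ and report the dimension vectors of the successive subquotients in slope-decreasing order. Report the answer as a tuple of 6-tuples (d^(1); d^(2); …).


Interval decomposition of M: I[1,6], I[2,4], I[3,3], I[5,5]^3.
HN type (ℓ=5): μ^(1)=30; μ^(2)=17; μ^(3)=4; μ^(4)=-53/3; μ^(5)=-22

((0, 0, 0, 0, 3, 0); (0, 0, 0, 0, 1, 1); (0, 0, 1, 0, 0, 0); (0, 2, 2, 2, 0, 0); (1, 0, 0, 0, 0, 0))


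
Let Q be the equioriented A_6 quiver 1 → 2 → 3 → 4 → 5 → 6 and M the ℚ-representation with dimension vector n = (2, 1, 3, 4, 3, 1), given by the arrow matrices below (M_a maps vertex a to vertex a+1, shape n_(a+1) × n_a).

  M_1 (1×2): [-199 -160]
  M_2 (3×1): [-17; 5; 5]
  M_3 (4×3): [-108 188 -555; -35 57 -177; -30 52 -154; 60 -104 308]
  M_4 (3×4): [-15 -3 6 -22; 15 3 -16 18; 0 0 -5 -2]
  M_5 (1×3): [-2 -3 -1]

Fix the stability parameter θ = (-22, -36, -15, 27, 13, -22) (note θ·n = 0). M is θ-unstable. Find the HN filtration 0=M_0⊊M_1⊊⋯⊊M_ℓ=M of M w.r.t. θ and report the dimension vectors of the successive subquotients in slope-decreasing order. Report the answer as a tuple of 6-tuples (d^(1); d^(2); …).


Interval decomposition of M: I[1,1], I[1,4], I[3,5], I[3,6], I[4,4], I[5,5].
HN type (ℓ=7): μ^(1)=27; μ^(2)=20; μ^(3)=13; μ^(4)=6; μ^(5)=-15; μ^(6)=-22; μ^(7)=-29

((0, 0, 0, 2, 0, 0); (0, 0, 0, 1, 1, 0); (0, 0, 0, 0, 1, 0); (0, 0, 0, 1, 1, 1); (0, 0, 3, 0, 0, 0); (1, 0, 0, 0, 0, 0); (1, 1, 0, 0, 0, 0))


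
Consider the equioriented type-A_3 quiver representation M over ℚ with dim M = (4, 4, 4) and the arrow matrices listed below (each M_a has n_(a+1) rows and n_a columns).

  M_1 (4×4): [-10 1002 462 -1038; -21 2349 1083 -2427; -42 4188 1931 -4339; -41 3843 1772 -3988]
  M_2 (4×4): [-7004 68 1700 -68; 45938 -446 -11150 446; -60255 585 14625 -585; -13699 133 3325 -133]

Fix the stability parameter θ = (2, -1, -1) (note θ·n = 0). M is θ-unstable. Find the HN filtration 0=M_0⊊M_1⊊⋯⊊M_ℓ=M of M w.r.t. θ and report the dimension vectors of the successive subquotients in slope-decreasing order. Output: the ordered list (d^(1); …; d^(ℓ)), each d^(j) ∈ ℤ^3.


Interval decomposition of M: I[1,1]^2, I[1,2]^2, I[2,2], I[2,3], I[3,3]^3.
HN type (ℓ=3): μ^(1)=2; μ^(2)=1/2; μ^(3)=-1

((2, 0, 0); (2, 2, 0); (0, 2, 4))


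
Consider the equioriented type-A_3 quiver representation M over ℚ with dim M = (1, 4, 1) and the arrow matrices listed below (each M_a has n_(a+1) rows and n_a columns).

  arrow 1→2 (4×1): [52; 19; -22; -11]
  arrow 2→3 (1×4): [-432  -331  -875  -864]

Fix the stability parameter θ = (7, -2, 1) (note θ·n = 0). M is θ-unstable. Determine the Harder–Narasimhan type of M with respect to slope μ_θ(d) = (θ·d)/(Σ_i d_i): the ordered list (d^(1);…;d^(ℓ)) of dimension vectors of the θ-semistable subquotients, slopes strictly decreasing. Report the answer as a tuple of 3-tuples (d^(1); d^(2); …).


Via rank(M_{q-1}∘⋯∘M_p): M ≅ I[1,3], I[2,2]^3.
μ_θ-semistable layers: μ^(1)=2; μ^(2)=-2

((1, 1, 1); (0, 3, 0))


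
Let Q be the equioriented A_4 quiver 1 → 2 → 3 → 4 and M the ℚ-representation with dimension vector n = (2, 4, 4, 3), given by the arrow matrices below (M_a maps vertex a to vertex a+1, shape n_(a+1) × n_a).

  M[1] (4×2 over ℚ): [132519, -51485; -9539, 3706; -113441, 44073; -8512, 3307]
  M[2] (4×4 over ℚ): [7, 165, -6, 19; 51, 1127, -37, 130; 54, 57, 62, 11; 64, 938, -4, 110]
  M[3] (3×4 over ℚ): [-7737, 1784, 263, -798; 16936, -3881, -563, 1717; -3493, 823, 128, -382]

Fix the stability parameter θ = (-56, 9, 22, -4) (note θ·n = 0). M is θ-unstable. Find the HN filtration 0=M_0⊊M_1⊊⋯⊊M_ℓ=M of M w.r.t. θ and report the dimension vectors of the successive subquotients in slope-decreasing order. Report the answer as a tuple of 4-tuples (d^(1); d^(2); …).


Via rank(M_{q-1}∘⋯∘M_p): M ≅ I[1,4]^2, I[2,2], I[2,4], I[3,3].
μ_θ-semistable layers: μ^(1)=22; μ^(2)=9; μ^(3)=-56

((0, 0, 1, 0); (0, 4, 3, 3); (2, 0, 0, 0))


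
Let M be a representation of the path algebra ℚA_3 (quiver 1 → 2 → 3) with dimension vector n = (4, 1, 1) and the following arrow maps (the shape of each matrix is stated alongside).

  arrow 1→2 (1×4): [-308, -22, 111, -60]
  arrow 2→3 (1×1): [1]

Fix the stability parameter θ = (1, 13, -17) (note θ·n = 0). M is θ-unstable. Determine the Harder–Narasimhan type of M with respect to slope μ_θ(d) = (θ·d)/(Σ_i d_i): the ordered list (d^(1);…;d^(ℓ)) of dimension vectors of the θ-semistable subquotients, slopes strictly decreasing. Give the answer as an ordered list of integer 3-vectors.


Barcode: M ≅ I[1,1]^3, I[1,3]. HN layers by μ_θ (2 steps, strictly decreasing):
  μ^(1)=1; μ^(2)=-1

((3, 0, 0); (1, 1, 1))


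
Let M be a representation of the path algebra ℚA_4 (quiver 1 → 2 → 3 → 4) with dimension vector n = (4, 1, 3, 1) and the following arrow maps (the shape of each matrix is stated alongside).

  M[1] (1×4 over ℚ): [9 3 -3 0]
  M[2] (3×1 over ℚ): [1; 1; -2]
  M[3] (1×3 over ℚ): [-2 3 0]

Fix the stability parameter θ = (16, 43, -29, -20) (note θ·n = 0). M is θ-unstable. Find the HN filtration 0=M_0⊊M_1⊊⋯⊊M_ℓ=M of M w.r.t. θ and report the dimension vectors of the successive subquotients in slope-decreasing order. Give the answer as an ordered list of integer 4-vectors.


Interval decomposition of M: I[1,1]^3, I[1,4], I[3,3]^2.
HN type (ℓ=3): μ^(1)=16; μ^(2)=5/2; μ^(3)=-29

((3, 0, 0, 0); (1, 1, 1, 1); (0, 0, 2, 0))


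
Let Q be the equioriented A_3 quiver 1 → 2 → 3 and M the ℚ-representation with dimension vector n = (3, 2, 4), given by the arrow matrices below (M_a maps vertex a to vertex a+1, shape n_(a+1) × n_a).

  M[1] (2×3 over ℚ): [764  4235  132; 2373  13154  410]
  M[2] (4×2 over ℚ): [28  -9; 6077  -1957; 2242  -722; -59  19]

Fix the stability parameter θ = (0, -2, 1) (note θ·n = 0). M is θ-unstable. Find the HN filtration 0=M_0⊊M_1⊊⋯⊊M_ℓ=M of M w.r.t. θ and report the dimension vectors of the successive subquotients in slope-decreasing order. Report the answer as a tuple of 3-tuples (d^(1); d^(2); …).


Barcode: M ≅ I[1,1], I[1,3]^2, I[3,3]^2. HN layers by μ_θ (3 steps, strictly decreasing):
  μ^(1)=1; μ^(2)=0; μ^(3)=-1

((0, 0, 4); (1, 0, 0); (2, 2, 0))


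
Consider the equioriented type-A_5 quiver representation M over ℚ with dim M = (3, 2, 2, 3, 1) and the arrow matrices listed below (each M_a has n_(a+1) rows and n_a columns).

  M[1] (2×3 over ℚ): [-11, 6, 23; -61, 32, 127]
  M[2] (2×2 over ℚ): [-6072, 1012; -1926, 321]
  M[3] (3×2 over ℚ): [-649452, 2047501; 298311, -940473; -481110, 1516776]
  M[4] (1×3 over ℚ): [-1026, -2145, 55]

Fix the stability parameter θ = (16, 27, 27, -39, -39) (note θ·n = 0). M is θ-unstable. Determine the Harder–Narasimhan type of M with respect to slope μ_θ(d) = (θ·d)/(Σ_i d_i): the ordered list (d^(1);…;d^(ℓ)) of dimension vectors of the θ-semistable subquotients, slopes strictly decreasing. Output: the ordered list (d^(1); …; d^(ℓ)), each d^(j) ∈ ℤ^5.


Barcode: M ≅ I[1,1], I[1,2], I[1,5], I[3,4], I[4,4]. HN layers by μ_θ (5 steps, strictly decreasing):
  μ^(1)=27; μ^(2)=16; μ^(3)=-8/5; μ^(4)=-6; μ^(5)=-39

((0, 1, 0, 0, 0); (2, 0, 0, 0, 0); (1, 1, 1, 1, 1); (0, 0, 1, 1, 0); (0, 0, 0, 1, 0))


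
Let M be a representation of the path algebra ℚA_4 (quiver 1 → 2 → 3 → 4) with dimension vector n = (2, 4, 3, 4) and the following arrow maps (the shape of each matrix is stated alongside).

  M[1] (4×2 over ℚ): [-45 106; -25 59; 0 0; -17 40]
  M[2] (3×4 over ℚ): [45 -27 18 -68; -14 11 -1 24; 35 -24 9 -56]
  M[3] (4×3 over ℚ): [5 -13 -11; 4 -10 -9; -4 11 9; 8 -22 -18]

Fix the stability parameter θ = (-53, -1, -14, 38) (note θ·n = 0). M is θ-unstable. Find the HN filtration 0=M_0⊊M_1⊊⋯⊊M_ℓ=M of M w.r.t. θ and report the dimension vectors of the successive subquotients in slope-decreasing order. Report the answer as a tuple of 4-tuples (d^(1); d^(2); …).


Interval decomposition of M: I[1,4]^2, I[2,2], I[2,4], I[4,4].
HN type (ℓ=4): μ^(1)=38; μ^(2)=-1; μ^(3)=-15/2; μ^(4)=-53

((0, 0, 0, 4); (0, 1, 0, 0); (0, 3, 3, 0); (2, 0, 0, 0))


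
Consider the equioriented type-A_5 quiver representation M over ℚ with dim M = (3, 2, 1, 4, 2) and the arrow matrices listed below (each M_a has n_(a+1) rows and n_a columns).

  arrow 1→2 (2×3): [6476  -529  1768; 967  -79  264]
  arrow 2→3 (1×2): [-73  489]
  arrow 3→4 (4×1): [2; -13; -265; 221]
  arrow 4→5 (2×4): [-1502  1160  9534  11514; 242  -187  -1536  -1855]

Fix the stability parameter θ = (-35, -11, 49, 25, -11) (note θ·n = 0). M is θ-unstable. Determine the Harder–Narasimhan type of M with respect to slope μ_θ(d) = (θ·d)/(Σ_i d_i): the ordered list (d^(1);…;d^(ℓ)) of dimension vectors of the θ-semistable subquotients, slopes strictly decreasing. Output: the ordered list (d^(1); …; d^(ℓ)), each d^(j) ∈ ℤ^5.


Via rank(M_{q-1}∘⋯∘M_p): M ≅ I[1,1], I[1,2], I[1,4], I[4,4], I[4,5]^2.
μ_θ-semistable layers: μ^(1)=37; μ^(2)=25; μ^(3)=7; μ^(4)=-11; μ^(5)=-35

((0, 0, 1, 1, 0); (0, 0, 0, 1, 0); (0, 0, 0, 2, 2); (0, 2, 0, 0, 0); (3, 0, 0, 0, 0))


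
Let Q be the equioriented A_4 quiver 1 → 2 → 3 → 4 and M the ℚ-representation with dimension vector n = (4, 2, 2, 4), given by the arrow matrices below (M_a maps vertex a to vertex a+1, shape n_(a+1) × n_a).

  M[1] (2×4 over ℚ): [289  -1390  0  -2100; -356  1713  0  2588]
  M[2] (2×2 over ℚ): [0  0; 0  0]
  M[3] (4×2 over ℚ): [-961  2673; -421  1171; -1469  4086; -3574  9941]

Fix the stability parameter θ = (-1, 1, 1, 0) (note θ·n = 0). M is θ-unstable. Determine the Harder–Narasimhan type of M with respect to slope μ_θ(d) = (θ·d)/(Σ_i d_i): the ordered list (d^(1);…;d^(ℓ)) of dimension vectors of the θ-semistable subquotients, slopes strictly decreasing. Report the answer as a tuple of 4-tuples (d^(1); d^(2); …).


Via rank(M_{q-1}∘⋯∘M_p): M ≅ I[1,1]^2, I[1,2]^2, I[3,4]^2, I[4,4]^2.
μ_θ-semistable layers: μ^(1)=1; μ^(2)=1/2; μ^(3)=0; μ^(4)=-1

((0, 2, 0, 0); (0, 0, 2, 2); (0, 0, 0, 2); (4, 0, 0, 0))


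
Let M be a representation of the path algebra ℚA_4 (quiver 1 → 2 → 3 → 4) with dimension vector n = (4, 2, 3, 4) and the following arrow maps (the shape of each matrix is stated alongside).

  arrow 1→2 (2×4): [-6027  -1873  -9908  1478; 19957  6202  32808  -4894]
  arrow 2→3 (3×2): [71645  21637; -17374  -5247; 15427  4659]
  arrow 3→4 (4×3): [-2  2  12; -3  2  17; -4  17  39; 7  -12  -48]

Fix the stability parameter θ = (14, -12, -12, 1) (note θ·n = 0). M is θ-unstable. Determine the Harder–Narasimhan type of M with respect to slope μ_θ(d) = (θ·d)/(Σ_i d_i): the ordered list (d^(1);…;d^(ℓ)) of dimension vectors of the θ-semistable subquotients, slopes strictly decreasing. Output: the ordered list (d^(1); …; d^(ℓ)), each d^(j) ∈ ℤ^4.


Barcode: M ≅ I[1,1]^2, I[1,4]^2, I[3,4], I[4,4]. HN layers by μ_θ (4 steps, strictly decreasing):
  μ^(1)=14; μ^(2)=1; μ^(3)=-10/3; μ^(4)=-12

((2, 0, 0, 0); (0, 0, 0, 4); (2, 2, 2, 0); (0, 0, 1, 0))


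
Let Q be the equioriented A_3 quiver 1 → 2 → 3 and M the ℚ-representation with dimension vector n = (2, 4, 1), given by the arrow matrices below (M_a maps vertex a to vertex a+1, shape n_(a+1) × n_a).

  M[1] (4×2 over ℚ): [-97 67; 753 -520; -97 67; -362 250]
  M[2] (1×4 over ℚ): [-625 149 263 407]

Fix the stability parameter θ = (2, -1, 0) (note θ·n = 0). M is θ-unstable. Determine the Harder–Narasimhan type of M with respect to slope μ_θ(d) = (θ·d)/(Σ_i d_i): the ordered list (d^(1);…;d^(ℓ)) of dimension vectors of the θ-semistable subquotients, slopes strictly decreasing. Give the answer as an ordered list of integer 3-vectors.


Interval decomposition of M: I[1,2], I[1,3], I[2,2]^2.
HN type (ℓ=3): μ^(1)=1/2; μ^(2)=1/3; μ^(3)=-1

((1, 1, 0); (1, 1, 1); (0, 2, 0))


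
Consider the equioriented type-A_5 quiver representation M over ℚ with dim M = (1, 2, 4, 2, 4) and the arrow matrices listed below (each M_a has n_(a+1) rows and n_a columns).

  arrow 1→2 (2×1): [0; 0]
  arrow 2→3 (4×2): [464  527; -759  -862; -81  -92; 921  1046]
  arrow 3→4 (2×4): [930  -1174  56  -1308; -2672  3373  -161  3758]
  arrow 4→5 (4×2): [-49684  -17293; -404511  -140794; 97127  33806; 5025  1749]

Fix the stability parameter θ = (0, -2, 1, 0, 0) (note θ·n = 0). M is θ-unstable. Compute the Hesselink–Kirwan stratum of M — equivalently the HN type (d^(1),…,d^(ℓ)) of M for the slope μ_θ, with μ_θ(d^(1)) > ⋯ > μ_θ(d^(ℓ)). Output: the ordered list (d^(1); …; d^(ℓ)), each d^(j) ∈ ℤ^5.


Interval decomposition of M: I[1,1], I[2,5]^2, I[3,3]^2, I[5,5]^2.
HN type (ℓ=4): μ^(1)=1; μ^(2)=1/3; μ^(3)=0; μ^(4)=-2

((0, 0, 2, 0, 0); (0, 0, 2, 2, 2); (1, 0, 0, 0, 2); (0, 2, 0, 0, 0))


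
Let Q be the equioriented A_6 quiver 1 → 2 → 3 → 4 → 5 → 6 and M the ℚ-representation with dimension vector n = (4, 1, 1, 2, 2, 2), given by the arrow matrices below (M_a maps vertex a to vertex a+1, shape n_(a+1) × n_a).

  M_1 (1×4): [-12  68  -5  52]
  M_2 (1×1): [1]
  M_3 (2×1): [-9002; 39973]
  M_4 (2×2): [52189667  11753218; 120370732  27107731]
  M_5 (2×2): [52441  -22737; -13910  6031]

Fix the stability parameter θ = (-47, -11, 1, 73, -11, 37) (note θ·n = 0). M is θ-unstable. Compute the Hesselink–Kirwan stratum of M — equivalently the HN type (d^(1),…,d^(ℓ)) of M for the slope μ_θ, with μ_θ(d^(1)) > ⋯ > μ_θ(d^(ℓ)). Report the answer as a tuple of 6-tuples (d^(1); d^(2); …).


Via rank(M_{q-1}∘⋯∘M_p): M ≅ I[1,1]^3, I[1,6], I[4,6].
μ_θ-semistable layers: μ^(1)=37; μ^(2)=31; μ^(3)=1; μ^(4)=-11; μ^(5)=-47

((0, 0, 0, 0, 0, 2); (0, 0, 0, 2, 2, 0); (0, 0, 1, 0, 0, 0); (0, 1, 0, 0, 0, 0); (4, 0, 0, 0, 0, 0))


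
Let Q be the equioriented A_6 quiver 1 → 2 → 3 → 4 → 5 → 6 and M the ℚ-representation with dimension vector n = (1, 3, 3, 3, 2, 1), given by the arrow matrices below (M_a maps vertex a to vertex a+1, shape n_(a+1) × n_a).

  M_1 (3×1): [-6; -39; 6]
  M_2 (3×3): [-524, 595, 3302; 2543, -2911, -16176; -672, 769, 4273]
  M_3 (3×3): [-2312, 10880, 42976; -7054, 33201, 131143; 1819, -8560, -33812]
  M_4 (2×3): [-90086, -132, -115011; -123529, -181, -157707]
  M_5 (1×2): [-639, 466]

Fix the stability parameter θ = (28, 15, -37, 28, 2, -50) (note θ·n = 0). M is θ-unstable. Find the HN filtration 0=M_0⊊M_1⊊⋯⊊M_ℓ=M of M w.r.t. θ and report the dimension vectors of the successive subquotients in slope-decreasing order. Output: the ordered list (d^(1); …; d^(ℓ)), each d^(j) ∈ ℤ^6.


Barcode: M ≅ I[1,6], I[2,3], I[2,5], I[4,4]. HN layers by μ_θ (4 steps, strictly decreasing):
  μ^(1)=28; μ^(2)=15; μ^(3)=-7/3; μ^(4)=-11

((0, 0, 0, 1, 0, 0); (0, 0, 0, 1, 1, 0); (1, 1, 1, 1, 1, 1); (0, 2, 2, 0, 0, 0))


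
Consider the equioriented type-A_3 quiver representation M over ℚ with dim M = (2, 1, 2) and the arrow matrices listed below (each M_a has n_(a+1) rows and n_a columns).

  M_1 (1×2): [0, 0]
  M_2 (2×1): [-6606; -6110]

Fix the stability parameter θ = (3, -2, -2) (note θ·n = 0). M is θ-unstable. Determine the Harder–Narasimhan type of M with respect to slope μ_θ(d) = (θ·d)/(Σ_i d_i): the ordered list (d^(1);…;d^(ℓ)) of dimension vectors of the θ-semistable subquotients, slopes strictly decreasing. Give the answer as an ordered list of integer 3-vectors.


Interval decomposition of M: I[1,1]^2, I[2,3], I[3,3].
HN type (ℓ=2): μ^(1)=3; μ^(2)=-2

((2, 0, 0); (0, 1, 2))


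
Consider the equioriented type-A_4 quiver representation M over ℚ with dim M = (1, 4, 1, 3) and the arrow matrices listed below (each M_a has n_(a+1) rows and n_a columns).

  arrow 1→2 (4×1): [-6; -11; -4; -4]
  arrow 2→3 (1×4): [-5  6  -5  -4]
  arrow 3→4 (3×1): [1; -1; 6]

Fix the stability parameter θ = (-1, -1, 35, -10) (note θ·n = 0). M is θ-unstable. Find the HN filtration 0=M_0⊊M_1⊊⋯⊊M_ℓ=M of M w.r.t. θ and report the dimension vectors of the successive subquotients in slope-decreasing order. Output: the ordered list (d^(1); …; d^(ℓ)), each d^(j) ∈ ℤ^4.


Interval decomposition of M: I[1,2], I[2,2]^2, I[2,4], I[4,4]^2.
HN type (ℓ=3): μ^(1)=25/2; μ^(2)=-1; μ^(3)=-10

((0, 0, 1, 1); (1, 4, 0, 0); (0, 0, 0, 2))


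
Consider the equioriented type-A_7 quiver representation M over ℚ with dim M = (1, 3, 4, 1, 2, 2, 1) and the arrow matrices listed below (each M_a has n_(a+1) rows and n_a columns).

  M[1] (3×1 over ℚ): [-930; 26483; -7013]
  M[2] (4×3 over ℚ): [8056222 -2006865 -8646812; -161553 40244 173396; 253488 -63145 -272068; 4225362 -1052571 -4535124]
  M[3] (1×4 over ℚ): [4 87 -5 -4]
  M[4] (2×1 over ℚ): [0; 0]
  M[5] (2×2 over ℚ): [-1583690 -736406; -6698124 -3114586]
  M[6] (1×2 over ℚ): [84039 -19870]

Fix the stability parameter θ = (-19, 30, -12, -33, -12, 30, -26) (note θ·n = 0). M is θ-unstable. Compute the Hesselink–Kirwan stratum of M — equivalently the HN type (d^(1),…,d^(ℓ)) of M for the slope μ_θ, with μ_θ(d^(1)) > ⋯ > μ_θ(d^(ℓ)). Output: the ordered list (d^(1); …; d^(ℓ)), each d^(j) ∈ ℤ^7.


Via rank(M_{q-1}∘⋯∘M_p): M ≅ I[1,4], I[2,2], I[2,3], I[3,3]^2, I[5,6], I[5,7].
μ_θ-semistable layers: μ^(1)=30; μ^(2)=9; μ^(3)=2; μ^(4)=-5; μ^(5)=-12; μ^(6)=-19

((0, 1, 0, 0, 0, 1, 0); (0, 1, 1, 0, 0, 0, 0); (0, 0, 0, 0, 0, 1, 1); (0, 1, 1, 1, 0, 0, 0); (0, 0, 2, 0, 2, 0, 0); (1, 0, 0, 0, 0, 0, 0))


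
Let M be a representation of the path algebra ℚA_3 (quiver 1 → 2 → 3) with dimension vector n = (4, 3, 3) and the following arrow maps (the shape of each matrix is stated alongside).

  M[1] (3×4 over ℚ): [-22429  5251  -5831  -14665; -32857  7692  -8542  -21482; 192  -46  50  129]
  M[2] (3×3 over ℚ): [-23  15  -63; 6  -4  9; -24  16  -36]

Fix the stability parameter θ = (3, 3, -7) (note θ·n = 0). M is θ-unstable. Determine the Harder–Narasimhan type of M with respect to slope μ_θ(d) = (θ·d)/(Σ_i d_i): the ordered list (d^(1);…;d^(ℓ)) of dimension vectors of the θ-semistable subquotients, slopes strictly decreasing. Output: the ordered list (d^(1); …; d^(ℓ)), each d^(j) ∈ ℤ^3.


Barcode: M ≅ I[1,1], I[1,2], I[1,3]^2, I[3,3]. HN layers by μ_θ (3 steps, strictly decreasing):
  μ^(1)=3; μ^(2)=-1/3; μ^(3)=-7

((2, 1, 0); (2, 2, 2); (0, 0, 1))


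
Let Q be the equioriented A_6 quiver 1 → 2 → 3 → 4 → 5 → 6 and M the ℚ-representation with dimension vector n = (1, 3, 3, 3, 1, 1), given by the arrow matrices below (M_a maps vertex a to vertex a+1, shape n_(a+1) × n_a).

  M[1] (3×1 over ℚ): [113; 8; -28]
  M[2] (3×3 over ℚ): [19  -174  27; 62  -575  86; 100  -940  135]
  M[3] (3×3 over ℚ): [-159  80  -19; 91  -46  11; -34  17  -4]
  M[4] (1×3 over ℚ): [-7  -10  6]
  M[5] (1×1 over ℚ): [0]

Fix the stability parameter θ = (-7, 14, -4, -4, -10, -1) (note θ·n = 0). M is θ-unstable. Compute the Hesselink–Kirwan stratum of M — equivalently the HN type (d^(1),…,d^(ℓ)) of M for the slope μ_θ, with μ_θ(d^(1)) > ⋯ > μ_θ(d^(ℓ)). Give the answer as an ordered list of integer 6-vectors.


Interval decomposition of M: I[1,5], I[2,3], I[2,4], I[4,4], I[6,6].
HN type (ℓ=5): μ^(1)=5; μ^(2)=2; μ^(3)=-1; μ^(4)=-4; μ^(5)=-7

((0, 1, 1, 0, 0, 0); (0, 1, 1, 1, 0, 0); (0, 1, 1, 1, 1, 1); (0, 0, 0, 1, 0, 0); (1, 0, 0, 0, 0, 0))


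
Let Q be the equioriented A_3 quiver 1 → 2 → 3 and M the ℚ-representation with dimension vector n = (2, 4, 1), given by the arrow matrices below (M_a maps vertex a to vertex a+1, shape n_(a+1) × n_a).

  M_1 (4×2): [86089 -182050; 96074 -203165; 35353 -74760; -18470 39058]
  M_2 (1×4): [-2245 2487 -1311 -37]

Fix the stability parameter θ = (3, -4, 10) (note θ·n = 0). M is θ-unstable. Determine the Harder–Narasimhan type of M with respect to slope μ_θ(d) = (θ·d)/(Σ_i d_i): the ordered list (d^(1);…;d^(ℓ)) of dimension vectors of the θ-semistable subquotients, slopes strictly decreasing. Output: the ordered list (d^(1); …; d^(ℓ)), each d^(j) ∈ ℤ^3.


Barcode: M ≅ I[1,2], I[1,3], I[2,2]^2. HN layers by μ_θ (3 steps, strictly decreasing):
  μ^(1)=10; μ^(2)=-1/2; μ^(3)=-4

((0, 0, 1); (2, 2, 0); (0, 2, 0))


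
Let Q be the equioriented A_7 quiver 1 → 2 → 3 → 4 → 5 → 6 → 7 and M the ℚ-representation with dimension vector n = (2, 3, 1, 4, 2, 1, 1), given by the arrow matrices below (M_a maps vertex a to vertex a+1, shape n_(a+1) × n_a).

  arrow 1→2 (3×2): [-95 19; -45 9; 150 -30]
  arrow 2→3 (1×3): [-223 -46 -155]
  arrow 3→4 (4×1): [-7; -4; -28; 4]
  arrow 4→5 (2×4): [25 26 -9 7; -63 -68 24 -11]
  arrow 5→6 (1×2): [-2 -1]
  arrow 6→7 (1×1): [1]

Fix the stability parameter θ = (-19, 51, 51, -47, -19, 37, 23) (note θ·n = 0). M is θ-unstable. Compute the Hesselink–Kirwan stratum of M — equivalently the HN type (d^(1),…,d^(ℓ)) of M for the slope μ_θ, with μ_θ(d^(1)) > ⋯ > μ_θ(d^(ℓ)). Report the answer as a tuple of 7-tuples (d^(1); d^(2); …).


Via rank(M_{q-1}∘⋯∘M_p): M ≅ I[1,1], I[1,7], I[2,2]^2, I[4,4]^2, I[4,5].
μ_θ-semistable layers: μ^(1)=51; μ^(2)=30; μ^(3)=9; μ^(4)=-19; μ^(5)=-47

((0, 2, 0, 0, 0, 0, 0); (0, 0, 0, 0, 0, 1, 1); (0, 1, 1, 1, 1, 0, 0); (2, 0, 0, 0, 1, 0, 0); (0, 0, 0, 3, 0, 0, 0))


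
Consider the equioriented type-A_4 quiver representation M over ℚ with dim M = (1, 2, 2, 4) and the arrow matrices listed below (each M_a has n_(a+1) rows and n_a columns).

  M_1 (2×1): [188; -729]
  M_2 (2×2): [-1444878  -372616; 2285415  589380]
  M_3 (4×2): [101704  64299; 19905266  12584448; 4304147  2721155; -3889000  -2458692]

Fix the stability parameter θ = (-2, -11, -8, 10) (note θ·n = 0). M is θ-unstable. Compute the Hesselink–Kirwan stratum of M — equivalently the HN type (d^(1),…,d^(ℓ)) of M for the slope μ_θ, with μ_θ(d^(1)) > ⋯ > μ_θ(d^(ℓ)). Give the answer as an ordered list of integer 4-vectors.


Via rank(M_{q-1}∘⋯∘M_p): M ≅ I[1,2], I[2,4], I[3,4], I[4,4]^2.
μ_θ-semistable layers: μ^(1)=10; μ^(2)=-13/2; μ^(3)=-8; μ^(4)=-11

((0, 0, 0, 4); (1, 1, 0, 0); (0, 0, 2, 0); (0, 1, 0, 0))


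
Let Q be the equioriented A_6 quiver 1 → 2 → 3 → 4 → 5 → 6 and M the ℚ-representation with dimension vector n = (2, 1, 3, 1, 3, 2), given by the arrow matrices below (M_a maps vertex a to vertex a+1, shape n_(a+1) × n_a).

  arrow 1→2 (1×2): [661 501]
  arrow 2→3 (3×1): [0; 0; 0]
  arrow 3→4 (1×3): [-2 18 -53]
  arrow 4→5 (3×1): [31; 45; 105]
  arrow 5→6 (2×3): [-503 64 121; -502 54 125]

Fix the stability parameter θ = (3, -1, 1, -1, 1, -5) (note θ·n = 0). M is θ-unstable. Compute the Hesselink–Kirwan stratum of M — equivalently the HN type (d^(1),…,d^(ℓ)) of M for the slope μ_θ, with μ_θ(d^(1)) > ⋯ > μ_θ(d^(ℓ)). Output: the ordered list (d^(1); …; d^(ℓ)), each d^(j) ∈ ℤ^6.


Barcode: M ≅ I[1,1], I[1,2], I[3,3]^2, I[3,6], I[5,5], I[5,6]. HN layers by μ_θ (4 steps, strictly decreasing):
  μ^(1)=3; μ^(2)=1; μ^(3)=-1; μ^(4)=-2

((1, 0, 0, 0, 0, 0); (1, 1, 2, 0, 1, 0); (0, 0, 1, 1, 1, 1); (0, 0, 0, 0, 1, 1))


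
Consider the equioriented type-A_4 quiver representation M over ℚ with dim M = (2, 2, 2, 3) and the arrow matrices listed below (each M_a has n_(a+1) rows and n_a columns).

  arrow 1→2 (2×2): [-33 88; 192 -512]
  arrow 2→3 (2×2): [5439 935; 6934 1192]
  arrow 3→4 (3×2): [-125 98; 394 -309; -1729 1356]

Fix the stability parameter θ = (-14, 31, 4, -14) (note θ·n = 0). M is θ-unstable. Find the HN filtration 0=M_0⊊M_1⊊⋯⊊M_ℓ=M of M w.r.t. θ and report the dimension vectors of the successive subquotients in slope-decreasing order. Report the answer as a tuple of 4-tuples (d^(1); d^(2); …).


Via rank(M_{q-1}∘⋯∘M_p): M ≅ I[1,1], I[1,4], I[2,4], I[4,4].
μ_θ-semistable layers: μ^(1)=7; μ^(2)=-14

((0, 2, 2, 2); (2, 0, 0, 1))


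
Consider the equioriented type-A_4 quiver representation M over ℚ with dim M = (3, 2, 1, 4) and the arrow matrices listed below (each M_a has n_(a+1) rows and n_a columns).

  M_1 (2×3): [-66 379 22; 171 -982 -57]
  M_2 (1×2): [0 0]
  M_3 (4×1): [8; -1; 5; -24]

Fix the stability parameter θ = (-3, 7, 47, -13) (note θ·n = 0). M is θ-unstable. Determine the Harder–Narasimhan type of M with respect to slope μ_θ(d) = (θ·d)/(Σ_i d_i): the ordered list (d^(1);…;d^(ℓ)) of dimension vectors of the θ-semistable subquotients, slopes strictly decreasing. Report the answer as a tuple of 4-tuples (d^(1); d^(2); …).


Barcode: M ≅ I[1,1], I[1,2]^2, I[3,4], I[4,4]^3. HN layers by μ_θ (4 steps, strictly decreasing):
  μ^(1)=17; μ^(2)=7; μ^(3)=-3; μ^(4)=-13

((0, 0, 1, 1); (0, 2, 0, 0); (3, 0, 0, 0); (0, 0, 0, 3))


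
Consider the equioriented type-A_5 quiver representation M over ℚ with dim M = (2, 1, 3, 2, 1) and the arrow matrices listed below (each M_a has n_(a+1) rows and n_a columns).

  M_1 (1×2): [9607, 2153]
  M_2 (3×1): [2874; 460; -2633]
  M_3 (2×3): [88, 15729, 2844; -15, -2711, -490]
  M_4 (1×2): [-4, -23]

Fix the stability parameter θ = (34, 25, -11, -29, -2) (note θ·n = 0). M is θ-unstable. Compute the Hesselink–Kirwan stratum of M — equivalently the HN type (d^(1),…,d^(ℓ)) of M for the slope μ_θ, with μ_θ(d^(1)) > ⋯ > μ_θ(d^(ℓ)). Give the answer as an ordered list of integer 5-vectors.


Via rank(M_{q-1}∘⋯∘M_p): M ≅ I[1,1], I[1,3], I[3,4], I[3,5].
μ_θ-semistable layers: μ^(1)=34; μ^(2)=16; μ^(3)=-2; μ^(4)=-20

((1, 0, 0, 0, 0); (1, 1, 1, 0, 0); (0, 0, 0, 0, 1); (0, 0, 2, 2, 0))


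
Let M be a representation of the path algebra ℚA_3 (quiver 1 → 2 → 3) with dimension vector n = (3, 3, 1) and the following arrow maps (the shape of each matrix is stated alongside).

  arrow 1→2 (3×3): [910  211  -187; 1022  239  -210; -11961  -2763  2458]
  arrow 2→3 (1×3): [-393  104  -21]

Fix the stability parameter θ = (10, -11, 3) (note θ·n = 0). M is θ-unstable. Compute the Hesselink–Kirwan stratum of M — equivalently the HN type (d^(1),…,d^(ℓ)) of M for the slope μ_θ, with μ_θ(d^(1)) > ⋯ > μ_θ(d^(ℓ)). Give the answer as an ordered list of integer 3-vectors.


Interval decomposition of M: I[1,2]^2, I[1,3].
HN type (ℓ=2): μ^(1)=3; μ^(2)=-1/2

((0, 0, 1); (3, 3, 0))


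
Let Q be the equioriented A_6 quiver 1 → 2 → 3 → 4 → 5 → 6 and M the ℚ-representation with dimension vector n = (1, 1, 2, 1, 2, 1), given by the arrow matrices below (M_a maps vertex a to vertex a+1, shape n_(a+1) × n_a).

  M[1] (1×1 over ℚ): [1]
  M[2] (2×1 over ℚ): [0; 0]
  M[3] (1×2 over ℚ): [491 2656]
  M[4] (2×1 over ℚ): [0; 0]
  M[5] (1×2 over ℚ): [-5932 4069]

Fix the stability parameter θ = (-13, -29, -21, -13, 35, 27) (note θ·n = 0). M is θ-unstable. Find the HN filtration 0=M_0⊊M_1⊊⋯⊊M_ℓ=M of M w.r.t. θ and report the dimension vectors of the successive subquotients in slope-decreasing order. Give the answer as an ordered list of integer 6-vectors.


Via rank(M_{q-1}∘⋯∘M_p): M ≅ I[1,2], I[3,3], I[3,4], I[5,5], I[5,6].
μ_θ-semistable layers: μ^(1)=35; μ^(2)=31; μ^(3)=-13; μ^(4)=-21

((0, 0, 0, 0, 1, 0); (0, 0, 0, 0, 1, 1); (0, 0, 0, 1, 0, 0); (1, 1, 2, 0, 0, 0))


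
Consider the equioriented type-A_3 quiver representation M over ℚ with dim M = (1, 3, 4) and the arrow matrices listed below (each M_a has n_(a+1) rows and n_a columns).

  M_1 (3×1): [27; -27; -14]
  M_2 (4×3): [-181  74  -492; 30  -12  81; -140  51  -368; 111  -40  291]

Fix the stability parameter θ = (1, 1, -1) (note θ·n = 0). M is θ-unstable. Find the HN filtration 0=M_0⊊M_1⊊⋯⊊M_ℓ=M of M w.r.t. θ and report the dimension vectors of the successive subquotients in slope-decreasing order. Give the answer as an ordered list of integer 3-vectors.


Interval decomposition of M: I[1,3], I[2,3]^2, I[3,3].
HN type (ℓ=3): μ^(1)=1/3; μ^(2)=0; μ^(3)=-1

((1, 1, 1); (0, 2, 2); (0, 0, 1))


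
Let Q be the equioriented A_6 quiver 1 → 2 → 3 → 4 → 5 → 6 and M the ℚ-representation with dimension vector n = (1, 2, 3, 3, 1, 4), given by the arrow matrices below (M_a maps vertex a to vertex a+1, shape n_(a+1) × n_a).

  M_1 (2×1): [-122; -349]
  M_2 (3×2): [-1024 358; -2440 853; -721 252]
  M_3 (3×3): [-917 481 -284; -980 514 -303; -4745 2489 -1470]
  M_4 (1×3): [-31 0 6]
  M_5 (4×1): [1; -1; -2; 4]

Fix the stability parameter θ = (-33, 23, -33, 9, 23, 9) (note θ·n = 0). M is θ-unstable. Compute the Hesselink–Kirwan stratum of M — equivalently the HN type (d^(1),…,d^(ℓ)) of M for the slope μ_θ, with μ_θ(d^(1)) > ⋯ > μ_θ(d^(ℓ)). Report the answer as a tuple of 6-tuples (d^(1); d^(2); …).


Barcode: M ≅ I[1,6], I[2,4], I[3,4], I[6,6]^3. HN layers by μ_θ (4 steps, strictly decreasing):
  μ^(1)=16; μ^(2)=9; μ^(3)=-5; μ^(4)=-33

((0, 0, 0, 0, 1, 1); (0, 0, 0, 3, 0, 3); (0, 2, 2, 0, 0, 0); (1, 0, 1, 0, 0, 0))


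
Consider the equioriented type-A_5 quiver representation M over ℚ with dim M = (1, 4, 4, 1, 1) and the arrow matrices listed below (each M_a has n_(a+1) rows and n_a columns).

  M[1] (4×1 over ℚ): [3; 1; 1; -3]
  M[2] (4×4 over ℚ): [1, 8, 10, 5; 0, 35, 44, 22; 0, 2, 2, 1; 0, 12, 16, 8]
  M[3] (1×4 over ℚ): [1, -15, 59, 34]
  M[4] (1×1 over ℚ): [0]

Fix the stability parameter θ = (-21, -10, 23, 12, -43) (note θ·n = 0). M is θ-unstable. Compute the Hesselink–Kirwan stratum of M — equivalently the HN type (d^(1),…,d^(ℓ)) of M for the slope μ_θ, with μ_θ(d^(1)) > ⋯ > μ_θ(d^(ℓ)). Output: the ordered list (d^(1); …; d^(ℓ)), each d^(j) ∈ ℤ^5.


Barcode: M ≅ I[1,4], I[2,2], I[2,3]^2, I[3,3], I[5,5]. HN layers by μ_θ (5 steps, strictly decreasing):
  μ^(1)=23; μ^(2)=35/2; μ^(3)=-10; μ^(4)=-21; μ^(5)=-43

((0, 0, 3, 0, 0); (0, 0, 1, 1, 0); (0, 4, 0, 0, 0); (1, 0, 0, 0, 0); (0, 0, 0, 0, 1))


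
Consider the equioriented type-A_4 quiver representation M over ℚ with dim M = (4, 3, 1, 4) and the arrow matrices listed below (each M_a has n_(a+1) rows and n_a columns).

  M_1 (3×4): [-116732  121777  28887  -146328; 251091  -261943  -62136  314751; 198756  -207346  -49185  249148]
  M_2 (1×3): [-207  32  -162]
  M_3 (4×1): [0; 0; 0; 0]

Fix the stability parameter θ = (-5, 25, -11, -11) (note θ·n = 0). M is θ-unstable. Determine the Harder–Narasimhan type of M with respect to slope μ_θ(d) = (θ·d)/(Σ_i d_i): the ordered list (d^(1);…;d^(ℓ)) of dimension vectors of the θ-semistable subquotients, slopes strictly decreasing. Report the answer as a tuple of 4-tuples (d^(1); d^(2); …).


Barcode: M ≅ I[1,1], I[1,2]^2, I[1,3], I[4,4]^4. HN layers by μ_θ (4 steps, strictly decreasing):
  μ^(1)=25; μ^(2)=7; μ^(3)=-5; μ^(4)=-11

((0, 2, 0, 0); (0, 1, 1, 0); (4, 0, 0, 0); (0, 0, 0, 4))


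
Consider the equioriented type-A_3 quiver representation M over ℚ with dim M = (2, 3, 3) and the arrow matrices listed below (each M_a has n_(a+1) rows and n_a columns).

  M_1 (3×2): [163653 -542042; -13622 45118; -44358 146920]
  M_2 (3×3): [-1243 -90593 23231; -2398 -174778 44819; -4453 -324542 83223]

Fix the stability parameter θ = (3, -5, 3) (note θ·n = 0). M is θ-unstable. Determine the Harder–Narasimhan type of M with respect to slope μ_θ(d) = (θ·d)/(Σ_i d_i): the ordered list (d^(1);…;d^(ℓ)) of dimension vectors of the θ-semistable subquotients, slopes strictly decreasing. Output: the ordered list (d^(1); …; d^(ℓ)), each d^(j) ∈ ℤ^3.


Via rank(M_{q-1}∘⋯∘M_p): M ≅ I[1,3]^2, I[2,3].
μ_θ-semistable layers: μ^(1)=3; μ^(2)=-1; μ^(3)=-5

((0, 0, 3); (2, 2, 0); (0, 1, 0))


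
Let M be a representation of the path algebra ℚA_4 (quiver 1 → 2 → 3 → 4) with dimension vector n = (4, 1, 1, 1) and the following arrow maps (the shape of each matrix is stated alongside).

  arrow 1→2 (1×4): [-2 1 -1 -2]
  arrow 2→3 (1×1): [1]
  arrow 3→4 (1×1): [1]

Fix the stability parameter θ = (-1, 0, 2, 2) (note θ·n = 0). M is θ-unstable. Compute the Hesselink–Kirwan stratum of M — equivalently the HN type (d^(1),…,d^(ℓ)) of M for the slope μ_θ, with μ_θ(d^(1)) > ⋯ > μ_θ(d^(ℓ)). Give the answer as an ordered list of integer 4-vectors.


Via rank(M_{q-1}∘⋯∘M_p): M ≅ I[1,1]^3, I[1,4].
μ_θ-semistable layers: μ^(1)=2; μ^(2)=0; μ^(3)=-1

((0, 0, 1, 1); (0, 1, 0, 0); (4, 0, 0, 0))
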